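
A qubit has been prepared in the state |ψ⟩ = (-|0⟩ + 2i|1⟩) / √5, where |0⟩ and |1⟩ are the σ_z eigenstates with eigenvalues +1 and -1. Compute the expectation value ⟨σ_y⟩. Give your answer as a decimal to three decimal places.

⟨σ_y⟩ = 2 Im(a* b)/(|a|²+|b|²) with a = -1, b = 2i.
a* b = -2i, so ⟨σ_y⟩ = -4/5.

-0.800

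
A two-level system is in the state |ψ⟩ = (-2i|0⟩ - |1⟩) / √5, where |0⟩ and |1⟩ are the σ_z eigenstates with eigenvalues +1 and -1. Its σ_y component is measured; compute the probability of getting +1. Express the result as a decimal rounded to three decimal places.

0.100

|+y⟩ = (|0⟩ + i|1⟩)/√2, so ⟨+y|ψ⟩ = (-i) / (√2·√5).
P = |-i|² / 10 = 1/10.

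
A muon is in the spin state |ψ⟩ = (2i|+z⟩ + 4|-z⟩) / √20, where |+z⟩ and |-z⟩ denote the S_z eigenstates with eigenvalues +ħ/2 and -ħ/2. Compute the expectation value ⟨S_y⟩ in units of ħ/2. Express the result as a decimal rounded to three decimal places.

-0.800

⟨σ_y⟩ = 2 Im(a* b)/(|a|²+|b|²) with a = 2i, b = 4.
a* b = -8i, so ⟨σ_y⟩ = -16/20.
⟨S_y⟩ = (ħ/2)·⟨σ_y⟩.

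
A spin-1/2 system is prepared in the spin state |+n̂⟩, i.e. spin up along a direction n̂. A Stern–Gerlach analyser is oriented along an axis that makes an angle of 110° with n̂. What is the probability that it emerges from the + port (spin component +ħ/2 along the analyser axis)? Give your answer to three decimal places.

0.329

For spin-½, the probability of finding spin-up along an axis at angle θ to the initial spin direction is cos²(θ/2); spin-down is sin²(θ/2).
θ = 110°, so P = cos²(55°) ≈ 0.329.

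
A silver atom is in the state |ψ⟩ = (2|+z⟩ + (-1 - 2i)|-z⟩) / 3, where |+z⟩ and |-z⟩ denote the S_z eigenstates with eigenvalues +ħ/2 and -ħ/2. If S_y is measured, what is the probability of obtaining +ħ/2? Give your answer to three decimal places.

0.056

|+y⟩ = (|+z⟩ + i|-z⟩)/√2, so ⟨+y|ψ⟩ = (i) / (√2·3).
P = |i|² / 18 = 1/18.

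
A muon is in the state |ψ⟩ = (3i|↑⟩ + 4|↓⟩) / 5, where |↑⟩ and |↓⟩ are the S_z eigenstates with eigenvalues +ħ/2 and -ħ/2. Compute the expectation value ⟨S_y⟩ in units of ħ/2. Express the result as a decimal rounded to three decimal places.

-0.960

⟨σ_y⟩ = 2 Im(a* b)/(|a|²+|b|²) with a = 3i, b = 4.
a* b = -12i, so ⟨σ_y⟩ = -24/25.
⟨S_y⟩ = (ħ/2)·⟨σ_y⟩.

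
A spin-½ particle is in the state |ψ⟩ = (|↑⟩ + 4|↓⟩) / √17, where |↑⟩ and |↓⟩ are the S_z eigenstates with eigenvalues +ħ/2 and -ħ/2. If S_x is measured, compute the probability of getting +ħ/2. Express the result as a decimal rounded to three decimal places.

0.735

|+x⟩ = (|↑⟩ + |↓⟩)/√2, so ⟨+x|ψ⟩ = (5) / (√2·√17).
P = |5|² / 34 = 25/34.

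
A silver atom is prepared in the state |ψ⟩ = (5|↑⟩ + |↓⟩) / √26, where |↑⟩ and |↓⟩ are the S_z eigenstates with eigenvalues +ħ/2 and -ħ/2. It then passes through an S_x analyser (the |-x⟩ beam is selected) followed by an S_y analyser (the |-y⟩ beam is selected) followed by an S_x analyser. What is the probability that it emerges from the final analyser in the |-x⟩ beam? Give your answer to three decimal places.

First analyser (S_x): P(|-x⟩) = |⟨-x|ψ⟩|² = 16/52.
After stage 1 the state is |-x⟩; P(|-y⟩) = |⟨-y|-x⟩|² = 1/2.
After stage 2 the state is |-y⟩; P(|-x⟩) = |⟨-x|-y⟩|² = 1/2.
Joint probability = 16/52 × 1/2 × 1/2 = 0.077.

0.077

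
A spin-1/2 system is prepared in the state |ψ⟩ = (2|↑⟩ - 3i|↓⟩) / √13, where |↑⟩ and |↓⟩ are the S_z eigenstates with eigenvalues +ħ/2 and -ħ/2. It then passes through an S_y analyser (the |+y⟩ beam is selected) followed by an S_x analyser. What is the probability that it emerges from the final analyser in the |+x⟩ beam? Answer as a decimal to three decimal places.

0.019

First analyser (S_y): P(|+y⟩) = |⟨+y|ψ⟩|² = 1/26.
After stage 1 the state is |+y⟩; P(|+x⟩) = |⟨+x|+y⟩|² = 1/2.
Joint probability = 1/26 × 1/2 = 0.019.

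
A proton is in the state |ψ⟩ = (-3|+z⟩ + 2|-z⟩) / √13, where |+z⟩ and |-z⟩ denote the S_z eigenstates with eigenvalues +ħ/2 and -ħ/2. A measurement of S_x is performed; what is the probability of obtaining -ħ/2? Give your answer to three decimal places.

|-x⟩ = (|+z⟩ - |-z⟩)/√2, so ⟨-x|ψ⟩ = (-5) / (√2·√13).
P = |-5|² / 26 = 25/26.

0.962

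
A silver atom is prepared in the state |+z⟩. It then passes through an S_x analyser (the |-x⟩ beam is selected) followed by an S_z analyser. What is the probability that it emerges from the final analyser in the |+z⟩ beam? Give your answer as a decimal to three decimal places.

First analyser (S_x): from |+z⟩, P(|-x⟩) = 1/2.
After stage 1 the state is |-x⟩; P(|+z⟩) = |⟨+z|-x⟩|² = 1/2.
Joint probability = 1/2 × 1/2 = 0.250.

0.250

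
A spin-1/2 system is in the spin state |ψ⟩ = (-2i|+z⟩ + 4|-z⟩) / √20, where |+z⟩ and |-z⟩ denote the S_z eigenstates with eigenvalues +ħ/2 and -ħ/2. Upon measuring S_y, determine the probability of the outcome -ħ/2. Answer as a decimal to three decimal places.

0.100

|-y⟩ = (|+z⟩ - i|-z⟩)/√2, so ⟨-y|ψ⟩ = (2i) / (√2·√20).
P = |2i|² / 40 = 4/40.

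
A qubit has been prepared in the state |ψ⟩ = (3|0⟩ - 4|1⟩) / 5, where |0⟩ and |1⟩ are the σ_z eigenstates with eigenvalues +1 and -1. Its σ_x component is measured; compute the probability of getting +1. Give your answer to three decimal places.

|+x⟩ = (|0⟩ + |1⟩)/√2, so ⟨+x|ψ⟩ = (-1) / (√2·5).
P = |-1|² / 50 = 1/50.

0.020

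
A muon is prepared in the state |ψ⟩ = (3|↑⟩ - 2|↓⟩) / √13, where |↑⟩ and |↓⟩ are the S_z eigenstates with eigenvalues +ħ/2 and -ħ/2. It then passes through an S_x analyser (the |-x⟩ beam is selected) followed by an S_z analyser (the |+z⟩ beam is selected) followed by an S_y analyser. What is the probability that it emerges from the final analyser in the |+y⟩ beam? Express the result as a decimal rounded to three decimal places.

First analyser (S_x): P(|-x⟩) = |⟨-x|ψ⟩|² = 25/26.
After stage 1 the state is |-x⟩; P(|+z⟩) = |⟨+z|-x⟩|² = 1/2.
After stage 2 the state is |+z⟩; P(|+y⟩) = |⟨+y|+z⟩|² = 1/2.
Joint probability = 25/26 × 1/2 × 1/2 = 0.240.

0.240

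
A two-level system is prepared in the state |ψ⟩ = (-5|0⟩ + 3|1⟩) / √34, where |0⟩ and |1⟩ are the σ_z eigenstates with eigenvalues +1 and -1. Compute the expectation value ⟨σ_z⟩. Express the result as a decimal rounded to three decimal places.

0.471

⟨σ_z⟩ = |a|² - |b|² divided by |a|²+|b|², with a, b the |0⟩, |1⟩ amplitudes.
= (25 - 9)/34 = 16/34.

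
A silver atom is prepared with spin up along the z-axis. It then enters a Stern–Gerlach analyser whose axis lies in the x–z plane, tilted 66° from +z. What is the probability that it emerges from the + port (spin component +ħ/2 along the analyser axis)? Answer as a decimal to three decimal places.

For spin-½, the probability of finding spin-up along an axis at angle θ to the initial spin direction is cos²(θ/2); spin-down is sin²(θ/2).
θ = 66°, so P = cos²(33°) ≈ 0.703.

0.703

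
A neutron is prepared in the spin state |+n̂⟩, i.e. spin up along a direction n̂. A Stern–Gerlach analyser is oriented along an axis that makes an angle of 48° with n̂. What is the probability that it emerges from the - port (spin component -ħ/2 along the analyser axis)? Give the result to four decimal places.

For spin-½, the probability of finding spin-up along an axis at angle θ to the initial spin direction is cos²(θ/2); spin-down is sin²(θ/2).
θ = 48°, so P = sin²(24°) ≈ 0.1654.

0.1654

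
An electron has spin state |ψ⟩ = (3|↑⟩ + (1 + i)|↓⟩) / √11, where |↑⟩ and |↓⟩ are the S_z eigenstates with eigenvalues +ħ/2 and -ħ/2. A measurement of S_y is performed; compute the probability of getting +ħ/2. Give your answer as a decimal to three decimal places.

|+y⟩ = (|↑⟩ + i|↓⟩)/√2, so ⟨+y|ψ⟩ = (4 - i) / (√2·√11).
P = |4 - i|² / 22 = 17/22.

0.773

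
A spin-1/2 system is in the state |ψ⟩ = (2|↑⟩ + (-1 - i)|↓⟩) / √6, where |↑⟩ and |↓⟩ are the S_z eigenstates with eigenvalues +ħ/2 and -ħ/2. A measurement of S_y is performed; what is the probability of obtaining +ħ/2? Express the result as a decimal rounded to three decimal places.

|+y⟩ = (|↑⟩ + i|↓⟩)/√2, so ⟨+y|ψ⟩ = (1 + i) / (√2·√6).
P = |1 + i|² / 12 = 2/12.

0.167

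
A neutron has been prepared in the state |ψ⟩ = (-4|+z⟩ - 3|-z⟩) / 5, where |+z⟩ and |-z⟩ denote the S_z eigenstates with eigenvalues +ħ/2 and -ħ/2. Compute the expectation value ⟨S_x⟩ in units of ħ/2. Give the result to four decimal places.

0.9600

⟨σ_x⟩ = 2 Re(a* b)/(|a|²+|b|²) with a = -4, b = -3.
a* b = 12, so ⟨σ_x⟩ = 24/25.
⟨S_x⟩ = (ħ/2)·⟨σ_x⟩.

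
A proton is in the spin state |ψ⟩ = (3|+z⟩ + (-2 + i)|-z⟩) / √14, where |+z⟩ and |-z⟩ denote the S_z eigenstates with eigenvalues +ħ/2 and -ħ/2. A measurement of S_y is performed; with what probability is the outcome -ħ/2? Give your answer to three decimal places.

|-y⟩ = (|+z⟩ - i|-z⟩)/√2, so ⟨-y|ψ⟩ = (2 - 2i) / (√2·√14).
P = |2 - 2i|² / 28 = 8/28.

0.286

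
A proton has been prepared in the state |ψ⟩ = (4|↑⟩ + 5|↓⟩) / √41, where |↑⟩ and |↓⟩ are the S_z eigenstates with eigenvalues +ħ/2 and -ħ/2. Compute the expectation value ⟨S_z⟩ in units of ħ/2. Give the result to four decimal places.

-0.2195

⟨σ_z⟩ = |a|² - |b|² divided by |a|²+|b|², with a, b the |↑⟩, |↓⟩ amplitudes.
= (16 - 25)/41 = -9/41.
⟨S_z⟩ = (ħ/2)·⟨σ_z⟩.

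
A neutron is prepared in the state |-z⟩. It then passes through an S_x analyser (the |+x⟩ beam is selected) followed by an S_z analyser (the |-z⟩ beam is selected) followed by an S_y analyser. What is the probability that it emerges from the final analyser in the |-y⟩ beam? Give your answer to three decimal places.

0.125

First analyser (S_x): from |-z⟩, P(|+x⟩) = 1/2.
After stage 1 the state is |+x⟩; P(|-z⟩) = |⟨-z|+x⟩|² = 1/2.
After stage 2 the state is |-z⟩; P(|-y⟩) = |⟨-y|-z⟩|² = 1/2.
Joint probability = 1/2 × 1/2 × 1/2 = 0.125.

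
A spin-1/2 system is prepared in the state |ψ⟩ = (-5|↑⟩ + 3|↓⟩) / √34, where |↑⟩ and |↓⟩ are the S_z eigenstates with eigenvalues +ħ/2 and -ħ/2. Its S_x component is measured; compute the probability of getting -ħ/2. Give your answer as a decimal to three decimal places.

|-x⟩ = (|↑⟩ - |↓⟩)/√2, so ⟨-x|ψ⟩ = (-8) / (√2·√34).
P = |-8|² / 68 = 64/68.

0.941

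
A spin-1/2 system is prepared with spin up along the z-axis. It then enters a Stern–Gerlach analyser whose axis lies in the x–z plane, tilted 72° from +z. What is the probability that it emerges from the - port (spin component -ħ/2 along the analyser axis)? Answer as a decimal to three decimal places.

For spin-½, the probability of finding spin-up along an axis at angle θ to the initial spin direction is cos²(θ/2); spin-down is sin²(θ/2).
θ = 72°, so P = sin²(36°) ≈ 0.345.

0.345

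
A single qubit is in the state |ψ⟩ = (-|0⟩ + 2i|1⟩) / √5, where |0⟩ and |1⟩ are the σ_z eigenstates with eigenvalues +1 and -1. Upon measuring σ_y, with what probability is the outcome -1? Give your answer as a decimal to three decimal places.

0.900

|-y⟩ = (|0⟩ - i|1⟩)/√2, so ⟨-y|ψ⟩ = (-3) / (√2·√5).
P = |-3|² / 10 = 9/10.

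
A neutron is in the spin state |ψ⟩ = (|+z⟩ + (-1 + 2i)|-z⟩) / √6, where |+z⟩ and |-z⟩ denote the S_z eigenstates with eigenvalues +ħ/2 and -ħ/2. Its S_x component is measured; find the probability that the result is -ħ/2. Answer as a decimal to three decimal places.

|-x⟩ = (|+z⟩ - |-z⟩)/√2, so ⟨-x|ψ⟩ = (2 - 2i) / (√2·√6).
P = |2 - 2i|² / 12 = 8/12.

0.667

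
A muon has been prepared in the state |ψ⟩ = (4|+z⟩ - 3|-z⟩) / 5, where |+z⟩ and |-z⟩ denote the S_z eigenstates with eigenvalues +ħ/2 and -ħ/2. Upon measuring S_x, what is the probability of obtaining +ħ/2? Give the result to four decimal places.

0.0200

|+x⟩ = (|+z⟩ + |-z⟩)/√2, so ⟨+x|ψ⟩ = (1) / (√2·5).
P = |1|² / 50 = 1/50.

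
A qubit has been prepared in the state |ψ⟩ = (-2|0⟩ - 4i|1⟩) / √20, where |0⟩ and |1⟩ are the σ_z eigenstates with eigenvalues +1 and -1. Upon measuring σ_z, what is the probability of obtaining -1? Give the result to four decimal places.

0.8000

The -1 outcome corresponds to |1⟩. Its amplitude in |ψ⟩ is -4i/√20.
P = |-4i|² / 20 = 16/20.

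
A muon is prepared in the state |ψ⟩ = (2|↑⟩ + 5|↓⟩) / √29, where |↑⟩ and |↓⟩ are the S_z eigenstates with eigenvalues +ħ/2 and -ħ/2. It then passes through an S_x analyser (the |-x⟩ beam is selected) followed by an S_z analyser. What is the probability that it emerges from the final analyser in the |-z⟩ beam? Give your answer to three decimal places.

0.078

First analyser (S_x): P(|-x⟩) = |⟨-x|ψ⟩|² = 9/58.
After stage 1 the state is |-x⟩; P(|-z⟩) = |⟨-z|-x⟩|² = 1/2.
Joint probability = 9/58 × 1/2 = 0.078.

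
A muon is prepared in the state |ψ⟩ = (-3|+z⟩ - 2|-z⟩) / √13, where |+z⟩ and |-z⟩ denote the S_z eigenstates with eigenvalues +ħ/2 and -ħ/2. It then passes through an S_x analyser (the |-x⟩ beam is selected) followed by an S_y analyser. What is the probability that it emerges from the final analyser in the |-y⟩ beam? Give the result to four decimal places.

0.0192

First analyser (S_x): P(|-x⟩) = |⟨-x|ψ⟩|² = 1/26.
After stage 1 the state is |-x⟩; P(|-y⟩) = |⟨-y|-x⟩|² = 1/2.
Joint probability = 1/26 × 1/2 = 0.0192.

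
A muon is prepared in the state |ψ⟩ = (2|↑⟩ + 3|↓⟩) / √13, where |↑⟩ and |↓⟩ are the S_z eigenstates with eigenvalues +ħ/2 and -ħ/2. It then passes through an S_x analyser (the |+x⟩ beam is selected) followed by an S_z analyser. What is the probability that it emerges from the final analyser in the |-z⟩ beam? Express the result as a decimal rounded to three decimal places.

First analyser (S_x): P(|+x⟩) = |⟨+x|ψ⟩|² = 25/26.
After stage 1 the state is |+x⟩; P(|-z⟩) = |⟨-z|+x⟩|² = 1/2.
Joint probability = 25/26 × 1/2 = 0.481.

0.481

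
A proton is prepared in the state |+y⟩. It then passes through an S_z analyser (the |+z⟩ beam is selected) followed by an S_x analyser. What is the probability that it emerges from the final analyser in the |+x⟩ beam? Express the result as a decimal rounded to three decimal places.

First analyser (S_z): from |+y⟩, P(|+z⟩) = 1/2.
After stage 1 the state is |+z⟩; P(|+x⟩) = |⟨+x|+z⟩|² = 1/2.
Joint probability = 1/2 × 1/2 = 0.250.

0.250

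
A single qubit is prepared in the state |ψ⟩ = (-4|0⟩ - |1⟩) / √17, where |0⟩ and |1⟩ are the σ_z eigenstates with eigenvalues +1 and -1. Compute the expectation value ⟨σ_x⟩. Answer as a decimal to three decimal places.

0.471

⟨σ_x⟩ = 2 Re(a* b)/(|a|²+|b|²) with a = -4, b = -1.
a* b = 4, so ⟨σ_x⟩ = 8/17.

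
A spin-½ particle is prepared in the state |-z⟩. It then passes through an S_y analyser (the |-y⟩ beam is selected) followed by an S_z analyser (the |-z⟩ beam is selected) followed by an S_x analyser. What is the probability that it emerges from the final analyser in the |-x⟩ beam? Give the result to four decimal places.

First analyser (S_y): from |-z⟩, P(|-y⟩) = 1/2.
After stage 1 the state is |-y⟩; P(|-z⟩) = |⟨-z|-y⟩|² = 1/2.
After stage 2 the state is |-z⟩; P(|-x⟩) = |⟨-x|-z⟩|² = 1/2.
Joint probability = 1/2 × 1/2 × 1/2 = 0.1250.

0.1250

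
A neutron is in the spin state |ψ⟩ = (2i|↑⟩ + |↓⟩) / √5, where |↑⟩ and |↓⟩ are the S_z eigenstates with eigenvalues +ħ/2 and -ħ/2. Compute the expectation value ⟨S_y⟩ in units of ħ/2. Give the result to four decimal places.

-0.8000

⟨σ_y⟩ = 2 Im(a* b)/(|a|²+|b|²) with a = 2i, b = 1.
a* b = -2i, so ⟨σ_y⟩ = -4/5.
⟨S_y⟩ = (ħ/2)·⟨σ_y⟩.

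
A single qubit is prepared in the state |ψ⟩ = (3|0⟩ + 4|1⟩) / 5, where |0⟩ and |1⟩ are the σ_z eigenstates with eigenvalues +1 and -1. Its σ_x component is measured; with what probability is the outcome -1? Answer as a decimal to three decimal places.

0.020

|-x⟩ = (|0⟩ - |1⟩)/√2, so ⟨-x|ψ⟩ = (-1) / (√2·5).
P = |-1|² / 50 = 1/50.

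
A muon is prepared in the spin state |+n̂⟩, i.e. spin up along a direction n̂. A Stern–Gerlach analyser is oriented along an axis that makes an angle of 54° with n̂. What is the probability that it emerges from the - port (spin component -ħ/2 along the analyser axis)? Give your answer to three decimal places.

For spin-½, the probability of finding spin-up along an axis at angle θ to the initial spin direction is cos²(θ/2); spin-down is sin²(θ/2).
θ = 54°, so P = sin²(27°) ≈ 0.206.

0.206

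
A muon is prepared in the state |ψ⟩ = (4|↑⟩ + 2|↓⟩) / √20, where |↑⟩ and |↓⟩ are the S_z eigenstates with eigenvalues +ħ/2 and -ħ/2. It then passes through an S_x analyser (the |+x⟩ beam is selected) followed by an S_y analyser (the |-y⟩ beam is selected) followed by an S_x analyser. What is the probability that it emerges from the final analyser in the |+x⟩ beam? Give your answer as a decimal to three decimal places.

0.225

First analyser (S_x): P(|+x⟩) = |⟨+x|ψ⟩|² = 36/40.
After stage 1 the state is |+x⟩; P(|-y⟩) = |⟨-y|+x⟩|² = 1/2.
After stage 2 the state is |-y⟩; P(|+x⟩) = |⟨+x|-y⟩|² = 1/2.
Joint probability = 36/40 × 1/2 × 1/2 = 0.225.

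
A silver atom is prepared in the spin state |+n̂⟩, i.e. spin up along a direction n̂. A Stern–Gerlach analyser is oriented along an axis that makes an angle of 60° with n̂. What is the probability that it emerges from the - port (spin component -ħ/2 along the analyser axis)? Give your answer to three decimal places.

For spin-½, the probability of finding spin-up along an axis at angle θ to the initial spin direction is cos²(θ/2); spin-down is sin²(θ/2).
θ = 60°, so P = sin²(30°) ≈ 0.250.

0.250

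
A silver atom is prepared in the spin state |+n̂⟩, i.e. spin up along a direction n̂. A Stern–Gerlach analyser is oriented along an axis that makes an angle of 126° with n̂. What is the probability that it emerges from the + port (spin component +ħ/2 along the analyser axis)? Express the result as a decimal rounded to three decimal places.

For spin-½, the probability of finding spin-up along an axis at angle θ to the initial spin direction is cos²(θ/2); spin-down is sin²(θ/2).
θ = 126°, so P = cos²(63°) ≈ 0.206.

0.206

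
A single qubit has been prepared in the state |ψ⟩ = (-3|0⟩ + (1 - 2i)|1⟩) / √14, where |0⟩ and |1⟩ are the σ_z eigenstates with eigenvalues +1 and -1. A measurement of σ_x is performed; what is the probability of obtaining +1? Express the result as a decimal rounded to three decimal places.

0.286

|+x⟩ = (|0⟩ + |1⟩)/√2, so ⟨+x|ψ⟩ = (-2 - 2i) / (√2·√14).
P = |-2 - 2i|² / 28 = 8/28.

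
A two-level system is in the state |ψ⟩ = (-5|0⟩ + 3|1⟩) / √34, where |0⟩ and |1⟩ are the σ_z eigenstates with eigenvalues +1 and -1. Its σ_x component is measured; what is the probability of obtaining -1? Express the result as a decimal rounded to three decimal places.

|-x⟩ = (|0⟩ - |1⟩)/√2, so ⟨-x|ψ⟩ = (-8) / (√2·√34).
P = |-8|² / 68 = 64/68.

0.941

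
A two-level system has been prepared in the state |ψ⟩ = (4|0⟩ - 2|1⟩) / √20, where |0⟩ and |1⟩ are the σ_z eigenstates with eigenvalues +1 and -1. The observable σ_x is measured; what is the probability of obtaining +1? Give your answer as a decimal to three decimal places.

|+x⟩ = (|0⟩ + |1⟩)/√2, so ⟨+x|ψ⟩ = (2) / (√2·√20).
P = |2|² / 40 = 4/40.

0.100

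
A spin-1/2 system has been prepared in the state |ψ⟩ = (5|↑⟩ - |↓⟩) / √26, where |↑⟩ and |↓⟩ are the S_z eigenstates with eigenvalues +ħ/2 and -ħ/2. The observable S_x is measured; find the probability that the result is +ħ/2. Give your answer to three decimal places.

0.308

|+x⟩ = (|↑⟩ + |↓⟩)/√2, so ⟨+x|ψ⟩ = (4) / (√2·√26).
P = |4|² / 52 = 16/52.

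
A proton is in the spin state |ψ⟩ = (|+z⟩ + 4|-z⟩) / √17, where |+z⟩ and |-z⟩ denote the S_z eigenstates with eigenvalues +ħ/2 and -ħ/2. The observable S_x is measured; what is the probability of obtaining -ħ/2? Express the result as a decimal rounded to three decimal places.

0.265

|-x⟩ = (|+z⟩ - |-z⟩)/√2, so ⟨-x|ψ⟩ = (-3) / (√2·√17).
P = |-3|² / 34 = 9/34.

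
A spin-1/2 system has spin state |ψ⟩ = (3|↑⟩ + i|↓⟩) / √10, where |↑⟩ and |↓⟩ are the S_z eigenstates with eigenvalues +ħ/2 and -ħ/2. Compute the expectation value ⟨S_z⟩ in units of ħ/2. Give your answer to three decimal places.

⟨σ_z⟩ = |a|² - |b|² divided by |a|²+|b|², with a, b the |↑⟩, |↓⟩ amplitudes.
= (9 - 1)/10 = 8/10.
⟨S_z⟩ = (ħ/2)·⟨σ_z⟩.

0.800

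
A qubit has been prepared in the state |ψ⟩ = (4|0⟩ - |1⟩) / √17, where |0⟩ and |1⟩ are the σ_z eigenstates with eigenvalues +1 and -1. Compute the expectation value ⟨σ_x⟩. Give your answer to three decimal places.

-0.471

⟨σ_x⟩ = 2 Re(a* b)/(|a|²+|b|²) with a = 4, b = -1.
a* b = -4, so ⟨σ_x⟩ = -8/17.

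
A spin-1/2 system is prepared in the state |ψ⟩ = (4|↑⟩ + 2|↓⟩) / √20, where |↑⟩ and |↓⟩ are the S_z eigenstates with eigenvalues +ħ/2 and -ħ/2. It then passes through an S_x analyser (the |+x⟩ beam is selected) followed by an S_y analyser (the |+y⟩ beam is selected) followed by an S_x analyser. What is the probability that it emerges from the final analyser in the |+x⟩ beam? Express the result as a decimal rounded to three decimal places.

0.225

First analyser (S_x): P(|+x⟩) = |⟨+x|ψ⟩|² = 36/40.
After stage 1 the state is |+x⟩; P(|+y⟩) = |⟨+y|+x⟩|² = 1/2.
After stage 2 the state is |+y⟩; P(|+x⟩) = |⟨+x|+y⟩|² = 1/2.
Joint probability = 36/40 × 1/2 × 1/2 = 0.225.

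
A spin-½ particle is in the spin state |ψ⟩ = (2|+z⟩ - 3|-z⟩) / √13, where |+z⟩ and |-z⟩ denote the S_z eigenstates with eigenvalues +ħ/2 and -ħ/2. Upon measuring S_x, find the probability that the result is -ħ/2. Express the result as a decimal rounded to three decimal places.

|-x⟩ = (|+z⟩ - |-z⟩)/√2, so ⟨-x|ψ⟩ = (5) / (√2·√13).
P = |5|² / 26 = 25/26.

0.962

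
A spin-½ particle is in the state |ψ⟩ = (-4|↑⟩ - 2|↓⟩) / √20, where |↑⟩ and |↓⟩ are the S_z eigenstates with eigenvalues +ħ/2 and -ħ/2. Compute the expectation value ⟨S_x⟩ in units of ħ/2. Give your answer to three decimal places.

⟨σ_x⟩ = 2 Re(a* b)/(|a|²+|b|²) with a = -4, b = -2.
a* b = 8, so ⟨σ_x⟩ = 16/20.
⟨S_x⟩ = (ħ/2)·⟨σ_x⟩.

0.800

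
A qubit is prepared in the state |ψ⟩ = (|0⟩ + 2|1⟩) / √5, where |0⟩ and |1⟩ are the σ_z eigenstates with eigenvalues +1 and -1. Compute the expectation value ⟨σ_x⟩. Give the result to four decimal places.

0.8000

⟨σ_x⟩ = 2 Re(a* b)/(|a|²+|b|²) with a = 1, b = 2.
a* b = 2, so ⟨σ_x⟩ = 4/5.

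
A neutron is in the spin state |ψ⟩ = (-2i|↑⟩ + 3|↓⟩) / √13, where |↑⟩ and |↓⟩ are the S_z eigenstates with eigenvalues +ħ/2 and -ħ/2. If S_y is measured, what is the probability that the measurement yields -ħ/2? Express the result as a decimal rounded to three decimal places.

|-y⟩ = (|↑⟩ - i|↓⟩)/√2, so ⟨-y|ψ⟩ = (i) / (√2·√13).
P = |i|² / 26 = 1/26.

0.038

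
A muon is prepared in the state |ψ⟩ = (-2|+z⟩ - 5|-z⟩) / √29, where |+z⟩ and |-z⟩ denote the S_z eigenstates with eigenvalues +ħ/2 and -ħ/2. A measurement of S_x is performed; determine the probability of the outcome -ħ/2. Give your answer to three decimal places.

|-x⟩ = (|+z⟩ - |-z⟩)/√2, so ⟨-x|ψ⟩ = (3) / (√2·√29).
P = |3|² / 58 = 9/58.

0.155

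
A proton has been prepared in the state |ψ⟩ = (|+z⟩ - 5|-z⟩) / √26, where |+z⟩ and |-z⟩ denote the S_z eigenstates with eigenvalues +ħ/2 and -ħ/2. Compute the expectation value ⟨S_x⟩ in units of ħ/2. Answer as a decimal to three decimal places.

-0.385

⟨σ_x⟩ = 2 Re(a* b)/(|a|²+|b|²) with a = 1, b = -5.
a* b = -5, so ⟨σ_x⟩ = -10/26.
⟨S_x⟩ = (ħ/2)·⟨σ_x⟩.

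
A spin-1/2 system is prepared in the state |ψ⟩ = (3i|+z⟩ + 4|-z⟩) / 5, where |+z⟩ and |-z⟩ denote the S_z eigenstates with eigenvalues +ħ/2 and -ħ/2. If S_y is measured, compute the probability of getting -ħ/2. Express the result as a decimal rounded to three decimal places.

|-y⟩ = (|+z⟩ - i|-z⟩)/√2, so ⟨-y|ψ⟩ = (7i) / (√2·5).
P = |7i|² / 50 = 49/50.

0.980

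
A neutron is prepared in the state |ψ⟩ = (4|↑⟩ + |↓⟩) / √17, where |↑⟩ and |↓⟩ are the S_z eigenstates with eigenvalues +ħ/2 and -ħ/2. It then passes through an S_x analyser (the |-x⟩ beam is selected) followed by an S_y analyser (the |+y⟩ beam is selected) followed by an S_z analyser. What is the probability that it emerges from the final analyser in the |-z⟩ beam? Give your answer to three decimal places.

First analyser (S_x): P(|-x⟩) = |⟨-x|ψ⟩|² = 9/34.
After stage 1 the state is |-x⟩; P(|+y⟩) = |⟨+y|-x⟩|² = 1/2.
After stage 2 the state is |+y⟩; P(|-z⟩) = |⟨-z|+y⟩|² = 1/2.
Joint probability = 9/34 × 1/2 × 1/2 = 0.066.

0.066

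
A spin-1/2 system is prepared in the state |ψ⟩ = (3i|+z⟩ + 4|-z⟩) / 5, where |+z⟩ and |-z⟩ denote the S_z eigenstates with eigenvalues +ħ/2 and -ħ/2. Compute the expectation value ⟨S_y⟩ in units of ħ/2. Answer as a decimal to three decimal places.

-0.960

⟨σ_y⟩ = 2 Im(a* b)/(|a|²+|b|²) with a = 3i, b = 4.
a* b = -12i, so ⟨σ_y⟩ = -24/25.
⟨S_y⟩ = (ħ/2)·⟨σ_y⟩.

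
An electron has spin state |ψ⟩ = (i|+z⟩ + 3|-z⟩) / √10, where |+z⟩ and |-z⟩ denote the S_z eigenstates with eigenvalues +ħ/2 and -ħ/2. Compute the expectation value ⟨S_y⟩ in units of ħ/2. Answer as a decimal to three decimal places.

⟨σ_y⟩ = 2 Im(a* b)/(|a|²+|b|²) with a = i, b = 3.
a* b = -3i, so ⟨σ_y⟩ = -6/10.
⟨S_y⟩ = (ħ/2)·⟨σ_y⟩.

-0.600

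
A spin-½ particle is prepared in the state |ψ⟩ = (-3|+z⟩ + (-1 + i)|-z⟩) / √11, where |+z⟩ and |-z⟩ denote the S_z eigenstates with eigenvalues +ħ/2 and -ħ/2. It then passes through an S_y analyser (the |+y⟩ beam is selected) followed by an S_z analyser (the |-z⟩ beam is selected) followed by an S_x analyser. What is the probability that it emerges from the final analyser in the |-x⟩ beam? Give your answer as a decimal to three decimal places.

0.057

First analyser (S_y): P(|+y⟩) = |⟨+y|ψ⟩|² = 5/22.
After stage 1 the state is |+y⟩; P(|-z⟩) = |⟨-z|+y⟩|² = 1/2.
After stage 2 the state is |-z⟩; P(|-x⟩) = |⟨-x|-z⟩|² = 1/2.
Joint probability = 5/22 × 1/2 × 1/2 = 0.057.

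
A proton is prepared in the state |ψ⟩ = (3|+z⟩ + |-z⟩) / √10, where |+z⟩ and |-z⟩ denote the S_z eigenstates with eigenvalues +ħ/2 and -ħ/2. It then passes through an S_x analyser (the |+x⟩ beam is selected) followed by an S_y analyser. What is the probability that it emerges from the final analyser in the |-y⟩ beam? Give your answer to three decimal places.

First analyser (S_x): P(|+x⟩) = |⟨+x|ψ⟩|² = 16/20.
After stage 1 the state is |+x⟩; P(|-y⟩) = |⟨-y|+x⟩|² = 1/2.
Joint probability = 16/20 × 1/2 = 0.400.

0.400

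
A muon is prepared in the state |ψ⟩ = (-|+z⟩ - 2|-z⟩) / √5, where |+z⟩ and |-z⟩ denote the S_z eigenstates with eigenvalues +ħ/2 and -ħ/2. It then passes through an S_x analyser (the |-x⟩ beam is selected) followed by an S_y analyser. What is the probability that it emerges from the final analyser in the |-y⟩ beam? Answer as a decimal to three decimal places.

0.050

First analyser (S_x): P(|-x⟩) = |⟨-x|ψ⟩|² = 1/10.
After stage 1 the state is |-x⟩; P(|-y⟩) = |⟨-y|-x⟩|² = 1/2.
Joint probability = 1/10 × 1/2 = 0.050.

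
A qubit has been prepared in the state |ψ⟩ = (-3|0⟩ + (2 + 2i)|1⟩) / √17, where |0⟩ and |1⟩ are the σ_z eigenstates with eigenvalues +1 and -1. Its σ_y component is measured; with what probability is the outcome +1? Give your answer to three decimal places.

0.147

|+y⟩ = (|0⟩ + i|1⟩)/√2, so ⟨+y|ψ⟩ = (-1 - 2i) / (√2·√17).
P = |-1 - 2i|² / 34 = 5/34.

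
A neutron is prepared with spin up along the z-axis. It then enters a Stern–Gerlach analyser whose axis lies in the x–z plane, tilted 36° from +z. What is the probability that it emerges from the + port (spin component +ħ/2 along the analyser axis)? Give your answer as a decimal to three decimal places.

For spin-½, the probability of finding spin-up along an axis at angle θ to the initial spin direction is cos²(θ/2); spin-down is sin²(θ/2).
θ = 36°, so P = cos²(18°) ≈ 0.905.

0.905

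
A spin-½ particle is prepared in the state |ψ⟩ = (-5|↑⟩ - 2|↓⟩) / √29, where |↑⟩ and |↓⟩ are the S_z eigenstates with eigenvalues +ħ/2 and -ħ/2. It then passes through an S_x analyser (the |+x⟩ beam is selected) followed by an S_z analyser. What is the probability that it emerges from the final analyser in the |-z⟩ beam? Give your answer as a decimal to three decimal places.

First analyser (S_x): P(|+x⟩) = |⟨+x|ψ⟩|² = 49/58.
After stage 1 the state is |+x⟩; P(|-z⟩) = |⟨-z|+x⟩|² = 1/2.
Joint probability = 49/58 × 1/2 = 0.422.

0.422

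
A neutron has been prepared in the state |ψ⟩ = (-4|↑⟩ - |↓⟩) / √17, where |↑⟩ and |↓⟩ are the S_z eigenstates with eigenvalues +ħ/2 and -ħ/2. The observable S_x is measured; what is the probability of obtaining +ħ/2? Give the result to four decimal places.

|+x⟩ = (|↑⟩ + |↓⟩)/√2, so ⟨+x|ψ⟩ = (-5) / (√2·√17).
P = |-5|² / 34 = 25/34.

0.7353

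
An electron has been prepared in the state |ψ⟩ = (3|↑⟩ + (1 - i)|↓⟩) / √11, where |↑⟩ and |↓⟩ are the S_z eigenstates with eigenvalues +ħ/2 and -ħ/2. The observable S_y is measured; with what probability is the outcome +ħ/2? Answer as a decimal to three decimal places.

0.227

|+y⟩ = (|↑⟩ + i|↓⟩)/√2, so ⟨+y|ψ⟩ = (2 - i) / (√2·√11).
P = |2 - i|² / 22 = 5/22.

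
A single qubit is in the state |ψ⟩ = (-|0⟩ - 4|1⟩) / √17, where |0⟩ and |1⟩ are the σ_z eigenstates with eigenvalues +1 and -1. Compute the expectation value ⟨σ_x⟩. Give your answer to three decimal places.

⟨σ_x⟩ = 2 Re(a* b)/(|a|²+|b|²) with a = -1, b = -4.
a* b = 4, so ⟨σ_x⟩ = 8/17.

0.471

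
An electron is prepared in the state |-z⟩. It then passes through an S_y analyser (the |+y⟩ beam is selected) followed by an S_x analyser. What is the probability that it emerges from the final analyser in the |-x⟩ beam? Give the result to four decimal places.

First analyser (S_y): from |-z⟩, P(|+y⟩) = 1/2.
After stage 1 the state is |+y⟩; P(|-x⟩) = |⟨-x|+y⟩|² = 1/2.
Joint probability = 1/2 × 1/2 = 0.2500.

0.2500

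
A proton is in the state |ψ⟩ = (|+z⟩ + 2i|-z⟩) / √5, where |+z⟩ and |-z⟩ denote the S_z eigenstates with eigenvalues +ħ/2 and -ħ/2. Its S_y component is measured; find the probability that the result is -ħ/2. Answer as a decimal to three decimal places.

|-y⟩ = (|+z⟩ - i|-z⟩)/√2, so ⟨-y|ψ⟩ = (-1) / (√2·√5).
P = |-1|² / 10 = 1/10.

0.100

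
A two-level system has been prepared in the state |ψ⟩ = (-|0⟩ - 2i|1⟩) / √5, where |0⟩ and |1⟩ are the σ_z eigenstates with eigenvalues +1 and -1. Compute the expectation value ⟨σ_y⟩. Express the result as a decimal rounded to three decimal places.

⟨σ_y⟩ = 2 Im(a* b)/(|a|²+|b|²) with a = -1, b = -2i.
a* b = 2i, so ⟨σ_y⟩ = 4/5.

0.800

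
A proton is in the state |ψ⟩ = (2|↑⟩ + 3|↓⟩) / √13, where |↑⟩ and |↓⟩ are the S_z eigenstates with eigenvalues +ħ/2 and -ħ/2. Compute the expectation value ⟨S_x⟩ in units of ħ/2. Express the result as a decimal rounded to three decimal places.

⟨σ_x⟩ = 2 Re(a* b)/(|a|²+|b|²) with a = 2, b = 3.
a* b = 6, so ⟨σ_x⟩ = 12/13.
⟨S_x⟩ = (ħ/2)·⟨σ_x⟩.

0.923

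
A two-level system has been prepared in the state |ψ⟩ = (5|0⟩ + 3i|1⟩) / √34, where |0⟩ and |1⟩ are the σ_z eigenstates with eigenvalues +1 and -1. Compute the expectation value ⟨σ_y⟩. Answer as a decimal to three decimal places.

⟨σ_y⟩ = 2 Im(a* b)/(|a|²+|b|²) with a = 5, b = 3i.
a* b = 15i, so ⟨σ_y⟩ = 30/34.

0.882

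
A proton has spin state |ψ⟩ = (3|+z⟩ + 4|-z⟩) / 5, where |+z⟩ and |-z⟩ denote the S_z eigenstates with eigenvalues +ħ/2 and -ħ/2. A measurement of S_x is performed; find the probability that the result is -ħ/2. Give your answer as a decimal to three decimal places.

|-x⟩ = (|+z⟩ - |-z⟩)/√2, so ⟨-x|ψ⟩ = (-1) / (√2·5).
P = |-1|² / 50 = 1/50.

0.020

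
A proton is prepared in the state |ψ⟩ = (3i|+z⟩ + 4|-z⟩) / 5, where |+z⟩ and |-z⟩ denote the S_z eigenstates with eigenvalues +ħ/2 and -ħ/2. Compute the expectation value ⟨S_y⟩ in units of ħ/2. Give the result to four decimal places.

⟨σ_y⟩ = 2 Im(a* b)/(|a|²+|b|²) with a = 3i, b = 4.
a* b = -12i, so ⟨σ_y⟩ = -24/25.
⟨S_y⟩ = (ħ/2)·⟨σ_y⟩.

-0.9600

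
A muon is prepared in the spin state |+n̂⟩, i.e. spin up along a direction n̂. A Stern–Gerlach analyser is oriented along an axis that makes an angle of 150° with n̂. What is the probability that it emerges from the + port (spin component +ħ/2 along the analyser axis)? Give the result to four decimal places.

0.0670

For spin-½, the probability of finding spin-up along an axis at angle θ to the initial spin direction is cos²(θ/2); spin-down is sin²(θ/2).
θ = 150°, so P = cos²(75°) ≈ 0.0670.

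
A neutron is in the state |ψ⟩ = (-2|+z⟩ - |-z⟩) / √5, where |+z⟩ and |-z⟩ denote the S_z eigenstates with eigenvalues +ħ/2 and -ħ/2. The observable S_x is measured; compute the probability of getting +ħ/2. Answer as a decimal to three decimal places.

|+x⟩ = (|+z⟩ + |-z⟩)/√2, so ⟨+x|ψ⟩ = (-3) / (√2·√5).
P = |-3|² / 10 = 9/10.

0.900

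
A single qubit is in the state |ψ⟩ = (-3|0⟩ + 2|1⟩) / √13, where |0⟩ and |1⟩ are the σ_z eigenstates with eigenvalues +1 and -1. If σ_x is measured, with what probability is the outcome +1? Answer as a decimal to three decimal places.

|+x⟩ = (|0⟩ + |1⟩)/√2, so ⟨+x|ψ⟩ = (-1) / (√2·√13).
P = |-1|² / 26 = 1/26.

0.038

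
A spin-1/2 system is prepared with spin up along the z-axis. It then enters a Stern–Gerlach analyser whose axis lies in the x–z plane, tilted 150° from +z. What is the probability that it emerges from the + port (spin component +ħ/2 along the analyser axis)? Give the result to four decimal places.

For spin-½, the probability of finding spin-up along an axis at angle θ to the initial spin direction is cos²(θ/2); spin-down is sin²(θ/2).
θ = 150°, so P = cos²(75°) ≈ 0.0670.

0.0670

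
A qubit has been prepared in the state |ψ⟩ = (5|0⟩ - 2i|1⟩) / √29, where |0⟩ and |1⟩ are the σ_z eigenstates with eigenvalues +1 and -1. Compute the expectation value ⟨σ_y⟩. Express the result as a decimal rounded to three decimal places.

-0.690

⟨σ_y⟩ = 2 Im(a* b)/(|a|²+|b|²) with a = 5, b = -2i.
a* b = -10i, so ⟨σ_y⟩ = -20/29.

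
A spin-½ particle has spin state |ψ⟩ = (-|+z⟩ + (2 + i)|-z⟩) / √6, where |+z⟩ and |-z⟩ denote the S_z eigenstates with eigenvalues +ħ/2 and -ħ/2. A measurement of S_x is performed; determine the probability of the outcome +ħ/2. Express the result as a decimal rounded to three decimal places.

|+x⟩ = (|+z⟩ + |-z⟩)/√2, so ⟨+x|ψ⟩ = (1 + i) / (√2·√6).
P = |1 + i|² / 12 = 2/12.

0.167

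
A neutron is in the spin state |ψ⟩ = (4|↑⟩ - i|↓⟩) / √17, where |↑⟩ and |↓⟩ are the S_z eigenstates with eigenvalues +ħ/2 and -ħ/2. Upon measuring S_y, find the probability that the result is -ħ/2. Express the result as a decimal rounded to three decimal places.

0.735

|-y⟩ = (|↑⟩ - i|↓⟩)/√2, so ⟨-y|ψ⟩ = (5) / (√2·√17).
P = |5|² / 34 = 25/34.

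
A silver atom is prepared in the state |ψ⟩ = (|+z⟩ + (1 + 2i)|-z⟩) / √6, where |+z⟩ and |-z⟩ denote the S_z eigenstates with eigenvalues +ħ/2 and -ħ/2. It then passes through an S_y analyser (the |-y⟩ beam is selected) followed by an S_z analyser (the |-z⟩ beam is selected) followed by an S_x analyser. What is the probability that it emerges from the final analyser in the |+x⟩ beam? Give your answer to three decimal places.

0.042

First analyser (S_y): P(|-y⟩) = |⟨-y|ψ⟩|² = 2/12.
After stage 1 the state is |-y⟩; P(|-z⟩) = |⟨-z|-y⟩|² = 1/2.
After stage 2 the state is |-z⟩; P(|+x⟩) = |⟨+x|-z⟩|² = 1/2.
Joint probability = 2/12 × 1/2 × 1/2 = 0.042.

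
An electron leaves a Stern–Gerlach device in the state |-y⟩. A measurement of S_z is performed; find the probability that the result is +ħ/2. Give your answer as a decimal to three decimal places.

0.500

In the S_z basis, |-y⟩ = (|+z⟩ - i|-z⟩)/√2 and |+z⟩ = |+z⟩.
|⟨+z|-y⟩|² = 1/2.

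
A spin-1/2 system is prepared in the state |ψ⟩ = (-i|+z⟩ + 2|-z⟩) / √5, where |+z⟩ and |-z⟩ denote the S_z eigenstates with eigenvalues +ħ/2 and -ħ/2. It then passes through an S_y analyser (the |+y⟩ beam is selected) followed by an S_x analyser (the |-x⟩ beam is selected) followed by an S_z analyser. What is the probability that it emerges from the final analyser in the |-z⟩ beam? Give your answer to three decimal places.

First analyser (S_y): P(|+y⟩) = |⟨+y|ψ⟩|² = 9/10.
After stage 1 the state is |+y⟩; P(|-x⟩) = |⟨-x|+y⟩|² = 1/2.
After stage 2 the state is |-x⟩; P(|-z⟩) = |⟨-z|-x⟩|² = 1/2.
Joint probability = 9/10 × 1/2 × 1/2 = 0.225.

0.225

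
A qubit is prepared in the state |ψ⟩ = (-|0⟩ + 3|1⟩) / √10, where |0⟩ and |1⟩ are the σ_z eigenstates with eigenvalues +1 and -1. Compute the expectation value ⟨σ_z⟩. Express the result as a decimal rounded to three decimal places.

⟨σ_z⟩ = |a|² - |b|² divided by |a|²+|b|², with a, b the |0⟩, |1⟩ amplitudes.
= (1 - 9)/10 = -8/10.

-0.800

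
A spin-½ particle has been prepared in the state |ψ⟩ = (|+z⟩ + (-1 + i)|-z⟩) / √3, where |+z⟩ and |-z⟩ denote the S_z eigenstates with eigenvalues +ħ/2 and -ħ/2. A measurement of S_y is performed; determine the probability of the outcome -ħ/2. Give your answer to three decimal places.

0.167

|-y⟩ = (|+z⟩ - i|-z⟩)/√2, so ⟨-y|ψ⟩ = (-i) / (√2·√3).
P = |-i|² / 6 = 1/6.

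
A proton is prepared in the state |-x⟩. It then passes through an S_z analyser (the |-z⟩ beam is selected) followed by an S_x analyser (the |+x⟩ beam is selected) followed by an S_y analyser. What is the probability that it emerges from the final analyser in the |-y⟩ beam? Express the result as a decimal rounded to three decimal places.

0.125

First analyser (S_z): from |-x⟩, P(|-z⟩) = 1/2.
After stage 1 the state is |-z⟩; P(|+x⟩) = |⟨+x|-z⟩|² = 1/2.
After stage 2 the state is |+x⟩; P(|-y⟩) = |⟨-y|+x⟩|² = 1/2.
Joint probability = 1/2 × 1/2 × 1/2 = 0.125.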